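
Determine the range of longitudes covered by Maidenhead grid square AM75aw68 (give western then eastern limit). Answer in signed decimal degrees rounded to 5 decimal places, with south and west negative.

-165.95000, -165.94167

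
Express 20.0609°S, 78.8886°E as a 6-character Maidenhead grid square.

Offset from 180°W / 90°S: lon 258.8886°, lat 69.9391°.
Field: 258.8886/20 → 12 → M, 69.9391/10 → 6 → G; chars MG.
Square: 18.8886/2 → 9, 9.9391/1 → 9; chars 99.
Subsquare: 0.8886/0.0833333 → 10 → k, 0.9391/0.0416667 → 22 → w; chars kw.

MG99kw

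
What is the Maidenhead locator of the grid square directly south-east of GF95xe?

HF05ad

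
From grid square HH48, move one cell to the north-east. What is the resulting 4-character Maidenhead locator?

Longitude square 4; +1 → 5.
Latitude square 8; +1 → 9.

HH59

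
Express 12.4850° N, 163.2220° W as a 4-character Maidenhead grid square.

AK82

Add 180° to longitude and 90° to latitude: 16.78, 102.48.
Field: 16.78/20 → 0 → A, 102.48/10 → 10 → K; chars AK.
Square: 16.78/2 → 8, 2.48/1 → 2; chars 82.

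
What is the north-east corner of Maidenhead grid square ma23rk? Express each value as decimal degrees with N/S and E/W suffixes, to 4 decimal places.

86.5417° S, 65.5000° E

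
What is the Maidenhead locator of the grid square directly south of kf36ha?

KF35hx

Latitude subsquare a = 0; −1 → -1, wraps to 23 = x, carry into square.
Latitude square 6; −1 → 5.
The longitude characters are unchanged.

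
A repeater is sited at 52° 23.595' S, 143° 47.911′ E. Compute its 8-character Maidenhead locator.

Offset from 180°W / 90°S: lon 323.79852°, lat 37.60675°.
Field: lon ⌊323.79852/20⌋ = 16 → Q; lat ⌊37.60675/10⌋ = 3 → D.
Square: lon ⌊3.79852/2⌋ = 1; lat ⌊7.60675/1⌋ = 7.
Subsquare: lon ⌊1.79852/0.0833333⌋ = 21 → v; lat ⌊0.60675/0.0416667⌋ = 14 → o.
Extended square: lon ⌊0.04852/0.00833333⌋ = 5; lat ⌊0.02342/0.00416667⌋ = 5.

QD17vo55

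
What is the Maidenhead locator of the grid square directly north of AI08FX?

AI09fa

Latitude subsquare x = 23; +1 → 24, wraps to 0 = a, carry into square.
Latitude square 8; +1 → 9.
The longitude characters are unchanged.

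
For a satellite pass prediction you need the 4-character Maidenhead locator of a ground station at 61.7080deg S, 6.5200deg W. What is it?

Shift to the Maidenhead origin (180°W, 90°S): lon 173.48, lat 28.29.
Field: lon ⌊173.48/20⌋ = 8 → I; lat ⌊28.29/10⌋ = 2 → C.
Square: lon ⌊13.48/2⌋ = 6; lat ⌊8.29/1⌋ = 8.

IC68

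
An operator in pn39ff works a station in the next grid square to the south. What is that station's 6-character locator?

Latitude subsquare f = 5; −1 → 4 = e.
The longitude characters are unchanged.

PN39fe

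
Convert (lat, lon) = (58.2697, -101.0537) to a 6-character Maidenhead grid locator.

DO98lg

Shift to the Maidenhead origin (180°W, 90°S): lon 78.9463, lat 148.2697.
Field (20°×10°, letters A–R): 78.9463/20 → 3 → D, 148.2697/10 → 14 → O; chars DO.
Square (2°×1°, digits 0–9): 18.9463/2 → 9, 8.2697/1 → 8; chars 98.
Subsquare (5′×2.5′, letters a–x): 0.9463/0.0833333 → 11 → l, 0.2697/0.0416667 → 6 → g; chars lg.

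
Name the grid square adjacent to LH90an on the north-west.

LH80xo

Longitude subsquare a = 0; −1 → -1, wraps to 23 = x, carry into square.
Longitude square 9; −1 → 8.
Latitude subsquare n = 13; +1 → 14 = o.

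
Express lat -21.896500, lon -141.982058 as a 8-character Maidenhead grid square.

BG98ac24

Add 180° to longitude and 90° to latitude: 38.01794, 68.10350.
Field (20°×10°, letters A–R): 38.01794/20 → 1 → B, 68.10350/10 → 6 → G; chars BG.
Square (2°×1°, digits 0–9): 18.01794/2 → 9, 8.10350/1 → 8; chars 98.
Subsquare (5′×2.5′, letters a–x): 0.01794/0.0833333 → 0 → a, 0.10350/0.0416667 → 2 → c; chars ac.
Extended square (30″×15″, digits 0–9): 0.01794/0.00833333 → 2, 0.02017/0.00416667 → 4; chars 24.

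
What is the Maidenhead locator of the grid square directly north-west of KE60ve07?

KE60ue98

Longitude extended square 0; −1 → -1, wraps to 9, carry into subsquare.
Longitude subsquare v = 21; −1 → 20 = u.
Latitude extended square 7; +1 → 8.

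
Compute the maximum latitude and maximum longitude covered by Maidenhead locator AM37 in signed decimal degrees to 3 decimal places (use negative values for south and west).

Field A=0, M=12: +0·20° lon, +12·10° lat → SW at lon -180°, lat 30°.
Square 3, 7: +3·2° lon, +7·1° lat → SW at lon -174°, lat 37°.
Cell spans 2° lon × 1° lat. NE corner is SW corner plus one full cell.
latitude 38.000, longitude -172.000.

38.000, -172.000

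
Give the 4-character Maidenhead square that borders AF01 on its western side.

Longitude square 0; −1 → -1, wraps to 9, carry into field.
Longitude field A = 0; −1 → -1, wraps to 17 = R, wrapping around the antimeridian.
The latitude characters are unchanged.

RF91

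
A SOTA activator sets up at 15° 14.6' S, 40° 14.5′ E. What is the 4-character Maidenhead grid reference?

LH04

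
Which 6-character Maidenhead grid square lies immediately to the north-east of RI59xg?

Longitude subsquare x = 23; +1 → 24, wraps to 0 = a, carry into square.
Longitude square 5; +1 → 6.
Latitude subsquare g = 6; +1 → 7 = h.

RI69ah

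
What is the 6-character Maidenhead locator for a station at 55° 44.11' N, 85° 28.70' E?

NO25rr

Shift to the Maidenhead origin (180°W, 90°S): lon 265.4783, lat 145.7352.
Field (20°×10°, letters A–R): 265.4783/20 → 13 → N, 145.7352/10 → 14 → O; chars NO.
Square (2°×1°, digits 0–9): 5.4783/2 → 2, 5.7352/1 → 5; chars 25.
Subsquare (5′×2.5′, letters a–x): 1.4783/0.0833333 → 17 → r, 0.7352/0.0416667 → 17 → r; chars rr.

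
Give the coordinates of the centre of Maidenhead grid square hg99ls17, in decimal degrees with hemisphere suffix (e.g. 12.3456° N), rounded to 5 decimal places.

20.21875° S, 21.07083° W

Field H=7, G=6: +7·20° lon, +6·10° lat → SW at lon -40°, lat -30°.
Square 9, 9: +9·2° lon, +9·1° lat → SW at lon -22°, lat -21°.
Subsquare l=11, s=18: +11·0.0833333° lon, +18·0.0416667° lat → SW at lon -21.0833°, lat -20.25°.
Extended square 1, 7: +1·0.00833333° lon, +7·0.00416667° lat → SW at lon -21.075°, lat -20.2208°.
Cell spans 0.00833333° lon × 0.00416667° lat. Centre is SW corner plus half of each.
latitude 20.21875° S, longitude 21.07083° W.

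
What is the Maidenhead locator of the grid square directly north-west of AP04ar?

Longitude subsquare a = 0; −1 → -1, wraps to 23 = x, carry into square.
Longitude square 0; −1 → -1, wraps to 9, carry into field.
Longitude field A = 0; −1 → -1, wraps to 17 = R, wrapping around the antimeridian.
Latitude subsquare r = 17; +1 → 18 = s.

RP94xs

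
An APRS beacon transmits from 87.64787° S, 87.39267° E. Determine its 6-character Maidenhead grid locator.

NA32qi

Offset from 180°W / 90°S: lon 267.3927°, lat 2.3521°.
Field: 267.3927/20 → 13 → N, 2.3521/10 → 0 → A; chars NA.
Square: 7.3927/2 → 3, 2.3521/1 → 2; chars 32.
Subsquare: 1.3927/0.0833333 → 16 → q, 0.3521/0.0416667 → 8 → i; chars qi.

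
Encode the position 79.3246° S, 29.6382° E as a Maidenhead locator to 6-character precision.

KB40tq

Shift to the Maidenhead origin (180°W, 90°S): lon 209.6382, lat 10.6754.
Field: lon ⌊209.6382/20⌋ = 10 → K; lat ⌊10.6754/10⌋ = 1 → B.
Square: lon ⌊9.6382/2⌋ = 4; lat ⌊0.6754/1⌋ = 0.
Subsquare: lon ⌊1.6382/0.0833333⌋ = 19 → t; lat ⌊0.6754/0.0416667⌋ = 16 → q.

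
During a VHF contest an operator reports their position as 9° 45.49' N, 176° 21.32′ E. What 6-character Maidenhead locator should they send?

RJ89es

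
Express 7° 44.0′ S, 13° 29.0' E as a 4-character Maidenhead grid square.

JI62

Add 180° to longitude and 90° to latitude: 193.48, 82.27.
Field: lon ⌊193.48/20⌋ = 9 → J; lat ⌊82.27/10⌋ = 8 → I.
Square: lon ⌊13.48/2⌋ = 6; lat ⌊2.27/1⌋ = 2.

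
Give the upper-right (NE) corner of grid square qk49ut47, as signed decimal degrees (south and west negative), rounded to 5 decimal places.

19.82500, 149.70833

Field Q=16, K=10: +16·20° lon, +10·10° lat → SW at lon 140°, lat 10°.
Square 4, 9: +4·2° lon, +9·1° lat → SW at lon 148°, lat 19°.
Subsquare u=20, t=19: +20·0.0833333° lon, +19·0.0416667° lat → SW at lon 149.667°, lat 19.7917°.
Extended square 4, 7: +4·0.00833333° lon, +7·0.00416667° lat → SW at lon 149.7°, lat 19.8208°.
Cell spans 0.00833333° lon × 0.00416667° lat. NE corner is SW corner plus one full cell.
latitude 19.82500, longitude 149.70833.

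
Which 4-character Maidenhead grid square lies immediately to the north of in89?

IO80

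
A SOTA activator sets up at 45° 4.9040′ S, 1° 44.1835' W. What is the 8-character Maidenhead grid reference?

IE94dw10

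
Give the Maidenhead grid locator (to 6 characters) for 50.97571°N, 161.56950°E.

Offset from 180°W / 90°S: lon 341.5695°, lat 140.9757°.
Field (20°×10°, letters A–R): 341.5695/20 → 17 → R, 140.9757/10 → 14 → O; chars RO.
Square (2°×1°, digits 0–9): 1.5695/2 → 0, 0.9757/1 → 0; chars 00.
Subsquare (5′×2.5′, letters a–x): 1.5695/0.0833333 → 18 → s, 0.9757/0.0416667 → 23 → x; chars sx.

RO00sx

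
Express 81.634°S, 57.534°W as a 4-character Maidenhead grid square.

Offset from 180°W / 90°S: lon 122.47°, lat 8.37°.
Field: 122.47/20 → 6 → G, 8.37/10 → 0 → A; chars GA.
Square: 2.47/2 → 1, 8.37/1 → 8; chars 18.

GA18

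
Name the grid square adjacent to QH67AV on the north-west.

QH57xw

Longitude subsquare a = 0; −1 → -1, wraps to 23 = x, carry into square.
Longitude square 6; −1 → 5.
Latitude subsquare v = 21; +1 → 22 = w.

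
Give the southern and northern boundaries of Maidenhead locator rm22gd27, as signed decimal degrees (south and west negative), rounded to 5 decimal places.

32.15417, 32.15833

Field R=17, M=12: +17·20° lon, +12·10° lat → SW at lon 160°, lat 30°.
Square 2, 2: +2·2° lon, +2·1° lat → SW at lon 164°, lat 32°.
Subsquare g=6, d=3: +6·0.0833333° lon, +3·0.0416667° lat → SW at lon 164.5°, lat 32.125°.
Extended square 2, 7: +2·0.00833333° lon, +7·0.00416667° lat → SW at lon 164.517°, lat 32.1542°.
Cell spans 0.00833333° lon × 0.00416667° lat.
south 32.15417, north 32.15833.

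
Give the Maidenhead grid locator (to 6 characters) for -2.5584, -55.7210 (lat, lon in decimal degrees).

GI27dk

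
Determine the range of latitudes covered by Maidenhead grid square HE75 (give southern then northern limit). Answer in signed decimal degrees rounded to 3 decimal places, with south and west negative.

-45.000, -44.000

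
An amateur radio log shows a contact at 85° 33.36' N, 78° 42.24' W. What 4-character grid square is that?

FR05

Shift to the Maidenhead origin (180°W, 90°S): lon 101.30, lat 175.56.
Field: lon ⌊101.30/20⌋ = 5 → F; lat ⌊175.56/10⌋ = 17 → R.
Square: lon ⌊1.30/2⌋ = 0; lat ⌊5.56/1⌋ = 5.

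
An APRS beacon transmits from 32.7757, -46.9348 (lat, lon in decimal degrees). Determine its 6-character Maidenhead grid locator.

GM62ms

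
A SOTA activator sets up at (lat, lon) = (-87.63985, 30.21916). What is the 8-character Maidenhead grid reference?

KA52ci66

Shift to the Maidenhead origin (180°W, 90°S): lon 210.21916, lat 2.36015.
Field (20°×10°, letters A–R): lon ⌊210.21916/20⌋ = 10 → K; lat ⌊2.36015/10⌋ = 0 → A.
Square (2°×1°, digits 0–9): lon ⌊10.21916/2⌋ = 5; lat ⌊2.36015/1⌋ = 2.
Subsquare (5′×2.5′, letters a–x): lon ⌊0.21916/0.0833333⌋ = 2 → c; lat ⌊0.36015/0.0416667⌋ = 8 → i.
Extended square (30″×15″, digits 0–9): lon ⌊0.05249/0.00833333⌋ = 6; lat ⌊0.02682/0.00416667⌋ = 6.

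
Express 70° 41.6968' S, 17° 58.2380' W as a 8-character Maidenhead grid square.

IB19ah33

Shift to the Maidenhead origin (180°W, 90°S): lon 162.02937, lat 19.30505.
Field: lon ⌊162.02937/20⌋ = 8 → I; lat ⌊19.30505/10⌋ = 1 → B.
Square: lon ⌊2.02937/2⌋ = 1; lat ⌊9.30505/1⌋ = 9.
Subsquare: lon ⌊0.02937/0.0833333⌋ = 0 → a; lat ⌊0.30505/0.0416667⌋ = 7 → h.
Extended square: lon ⌊0.02937/0.00833333⌋ = 3; lat ⌊0.01339/0.00416667⌋ = 3.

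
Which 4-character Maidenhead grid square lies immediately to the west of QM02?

PM92

Longitude square 0; −1 → -1, wraps to 9, carry into field.
Longitude field Q = 16; −1 → 15 = P.
The latitude characters are unchanged.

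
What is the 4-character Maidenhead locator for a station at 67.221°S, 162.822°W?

AC82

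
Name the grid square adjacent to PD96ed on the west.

Longitude subsquare e = 4; −1 → 3 = d.
The latitude characters are unchanged.

PD96dd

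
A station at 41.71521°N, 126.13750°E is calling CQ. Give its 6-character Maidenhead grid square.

Add 180° to longitude and 90° to latitude: 306.1375, 131.7152.
Field: lon ⌊306.1375/20⌋ = 15 → P; lat ⌊131.7152/10⌋ = 13 → N.
Square: lon ⌊6.1375/2⌋ = 3; lat ⌊1.7152/1⌋ = 1.
Subsquare: lon ⌊0.1375/0.0833333⌋ = 1 → b; lat ⌊0.7152/0.0416667⌋ = 17 → r.

PN31br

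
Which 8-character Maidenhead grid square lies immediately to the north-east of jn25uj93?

Longitude extended square 9; +1 → 10, wraps to 0, carry into subsquare.
Longitude subsquare u = 20; +1 → 21 = v.
Latitude extended square 3; +1 → 4.

JN25vj04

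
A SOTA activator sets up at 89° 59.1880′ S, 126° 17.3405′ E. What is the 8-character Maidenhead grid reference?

Shift to the Maidenhead origin (180°W, 90°S): lon 306.28901, lat 0.01353.
Field: lon ⌊306.28901/20⌋ = 15 → P; lat ⌊0.01353/10⌋ = 0 → A.
Square: lon ⌊6.28901/2⌋ = 3; lat ⌊0.01353/1⌋ = 0.
Subsquare: lon ⌊0.28901/0.0833333⌋ = 3 → d; lat ⌊0.01353/0.0416667⌋ = 0 → a.
Extended square: lon ⌊0.03901/0.00833333⌋ = 4; lat ⌊0.01353/0.00416667⌋ = 3.

PA30da43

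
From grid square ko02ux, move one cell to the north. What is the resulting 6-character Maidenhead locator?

KO03ua

Latitude subsquare x = 23; +1 → 24, wraps to 0 = a, carry into square.
Latitude square 2; +1 → 3.
The longitude characters are unchanged.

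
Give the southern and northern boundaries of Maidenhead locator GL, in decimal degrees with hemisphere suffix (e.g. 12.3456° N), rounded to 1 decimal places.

20.0° N, 30.0° N

Field G=6, L=11: +6·20° lon, +11·10° lat → SW at lon -60°, lat 20°.
Cell spans 20° lon × 10° lat.
south 20.0° N, north 30.0° N.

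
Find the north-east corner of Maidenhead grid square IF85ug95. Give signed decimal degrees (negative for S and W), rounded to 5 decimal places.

-34.72500, -2.25000

Field I=8, F=5: +8·20° lon, +5·10° lat → SW at lon -20°, lat -40°.
Square 8, 5: +8·2° lon, +5·1° lat → SW at lon -4°, lat -35°.
Subsquare u=20, g=6: +20·0.0833333° lon, +6·0.0416667° lat → SW at lon -2.33333°, lat -34.75°.
Extended square 9, 5: +9·0.00833333° lon, +5·0.00416667° lat → SW at lon -2.25833°, lat -34.7292°.
Cell spans 0.00833333° lon × 0.00416667° lat. NE corner is SW corner plus one full cell.
latitude -34.72500, longitude -2.25000.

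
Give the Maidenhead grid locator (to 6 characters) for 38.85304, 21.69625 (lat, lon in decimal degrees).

KM08uu

Offset from 180°W / 90°S: lon 201.6962°, lat 128.8530°.
Field (20°×10°, letters A–R): 201.6962/20 → 10 → K, 128.8530/10 → 12 → M; chars KM.
Square (2°×1°, digits 0–9): 1.6962/2 → 0, 8.8530/1 → 8; chars 08.
Subsquare (5′×2.5′, letters a–x): 1.6962/0.0833333 → 20 → u, 0.8530/0.0416667 → 20 → u; chars uu.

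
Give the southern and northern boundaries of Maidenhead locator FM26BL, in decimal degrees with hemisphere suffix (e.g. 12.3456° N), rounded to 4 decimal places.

36.4583° N, 36.5000° N

Field F=5, M=12: +5·20° lon, +12·10° lat → SW at lon -80°, lat 30°.
Square 2, 6: +2·2° lon, +6·1° lat → SW at lon -76°, lat 36°.
Subsquare b=1, l=11: +1·0.0833333° lon, +11·0.0416667° lat → SW at lon -75.9167°, lat 36.4583°.
Cell spans 0.0833333° lon × 0.0416667° lat.
south 36.4583° N, north 36.5000° N.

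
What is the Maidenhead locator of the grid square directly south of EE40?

ED49

Latitude square 0; −1 → -1, wraps to 9, carry into field.
Latitude field E = 4; −1 → 3 = D.
The longitude characters are unchanged.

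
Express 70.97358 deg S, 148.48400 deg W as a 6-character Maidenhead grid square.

BB59sa

Offset from 180°W / 90°S: lon 31.5160°, lat 19.0264°.
Field (20°×10°, letters A–R): 31.5160/20 → 1 → B, 19.0264/10 → 1 → B; chars BB.
Square (2°×1°, digits 0–9): 11.5160/2 → 5, 9.0264/1 → 9; chars 59.
Subsquare (5′×2.5′, letters a–x): 1.5160/0.0833333 → 18 → s, 0.0264/0.0416667 → 0 → a; chars sa.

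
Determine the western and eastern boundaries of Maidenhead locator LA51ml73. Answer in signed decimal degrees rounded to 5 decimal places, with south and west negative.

51.05833, 51.06667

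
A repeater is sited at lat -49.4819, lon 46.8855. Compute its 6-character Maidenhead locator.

LE30km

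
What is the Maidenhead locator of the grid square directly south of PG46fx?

PG46fw

Latitude subsquare x = 23; −1 → 22 = w.
The longitude characters are unchanged.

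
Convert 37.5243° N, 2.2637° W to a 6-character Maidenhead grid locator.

Offset from 180°W / 90°S: lon 177.7363°, lat 127.5243°.
Field (20°×10°, letters A–R): lon ⌊177.7363/20⌋ = 8 → I; lat ⌊127.5243/10⌋ = 12 → M.
Square (2°×1°, digits 0–9): lon ⌊17.7363/2⌋ = 8; lat ⌊7.5243/1⌋ = 7.
Subsquare (5′×2.5′, letters a–x): lon ⌊1.7363/0.0833333⌋ = 20 → u; lat ⌊0.5243/0.0416667⌋ = 12 → m.

IM87um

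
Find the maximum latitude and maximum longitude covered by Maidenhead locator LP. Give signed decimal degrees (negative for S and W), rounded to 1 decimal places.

70.0, 60.0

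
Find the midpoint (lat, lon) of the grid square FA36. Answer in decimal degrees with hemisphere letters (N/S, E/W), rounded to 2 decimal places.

83.50° S, 73.00° W

Field F=5, A=0: +5·20° lon, +0·10° lat → SW at lon -80°, lat -90°.
Square 3, 6: +3·2° lon, +6·1° lat → SW at lon -74°, lat -84°.
Cell spans 2° lon × 1° lat. Centre is SW corner plus half of each.
latitude 83.50° S, longitude 73.00° W.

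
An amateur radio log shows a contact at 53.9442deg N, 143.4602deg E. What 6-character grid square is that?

QO13rw

Shift to the Maidenhead origin (180°W, 90°S): lon 323.4602, lat 143.9442.
Field: 323.4602/20 → 16 → Q, 143.9442/10 → 14 → O; chars QO.
Square: 3.4602/2 → 1, 3.9442/1 → 3; chars 13.
Subsquare: 1.4602/0.0833333 → 17 → r, 0.9442/0.0416667 → 22 → w; chars rw.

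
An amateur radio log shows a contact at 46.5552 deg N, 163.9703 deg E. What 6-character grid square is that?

Add 180° to longitude and 90° to latitude: 343.9703, 136.5552.
Field: lon ⌊343.9703/20⌋ = 17 → R; lat ⌊136.5552/10⌋ = 13 → N.
Square: lon ⌊3.9703/2⌋ = 1; lat ⌊6.5552/1⌋ = 6.
Subsquare: lon ⌊1.9703/0.0833333⌋ = 23 → x; lat ⌊0.5552/0.0416667⌋ = 13 → n.

RN16xn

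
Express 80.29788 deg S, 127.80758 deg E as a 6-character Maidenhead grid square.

PA39vq

Add 180° to longitude and 90° to latitude: 307.8076, 9.7021.
Field (20°×10°, letters A–R): lon ⌊307.8076/20⌋ = 15 → P; lat ⌊9.7021/10⌋ = 0 → A.
Square (2°×1°, digits 0–9): lon ⌊7.8076/2⌋ = 3; lat ⌊9.7021/1⌋ = 9.
Subsquare (5′×2.5′, letters a–x): lon ⌊1.8076/0.0833333⌋ = 21 → v; lat ⌊0.7021/0.0416667⌋ = 16 → q.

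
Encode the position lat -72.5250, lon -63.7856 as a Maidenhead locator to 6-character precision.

Offset from 180°W / 90°S: lon 116.2144°, lat 17.4750°.
Field: 116.2144/20 → 5 → F, 17.4750/10 → 1 → B; chars FB.
Square: 16.2144/2 → 8, 7.4750/1 → 7; chars 87.
Subsquare: 0.2144/0.0833333 → 2 → c, 0.4750/0.0416667 → 11 → l; chars cl.

FB87cl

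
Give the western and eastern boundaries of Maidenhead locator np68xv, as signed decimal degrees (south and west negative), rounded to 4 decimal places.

Field N=13, P=15: +13·20° lon, +15·10° lat → SW at lon 80°, lat 60°.
Square 6, 8: +6·2° lon, +8·1° lat → SW at lon 92°, lat 68°.
Subsquare x=23, v=21: +23·0.0833333° lon, +21·0.0416667° lat → SW at lon 93.9167°, lat 68.875°.
Cell spans 0.0833333° lon × 0.0416667° lat.
west 93.9167, east 94.0000.

93.9167, 94.0000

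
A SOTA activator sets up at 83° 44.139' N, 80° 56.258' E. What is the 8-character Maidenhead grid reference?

Shift to the Maidenhead origin (180°W, 90°S): lon 260.93763, lat 173.73565.
Field (20°×10°, letters A–R): lon ⌊260.93763/20⌋ = 13 → N; lat ⌊173.73565/10⌋ = 17 → R.
Square (2°×1°, digits 0–9): lon ⌊0.93763/2⌋ = 0; lat ⌊3.73565/1⌋ = 3.
Subsquare (5′×2.5′, letters a–x): lon ⌊0.93763/0.0833333⌋ = 11 → l; lat ⌊0.73565/0.0416667⌋ = 17 → r.
Extended square (30″×15″, digits 0–9): lon ⌊0.02097/0.00833333⌋ = 2; lat ⌊0.02732/0.00416667⌋ = 6.

NR03lr26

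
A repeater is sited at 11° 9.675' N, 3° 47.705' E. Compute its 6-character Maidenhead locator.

JK11vd

Add 180° to longitude and 90° to latitude: 183.7951, 101.1612.
Field: 183.7951/20 → 9 → J, 101.1612/10 → 10 → K; chars JK.
Square: 3.7951/2 → 1, 1.1612/1 → 1; chars 11.
Subsquare: 1.7951/0.0833333 → 21 → v, 0.1612/0.0416667 → 3 → d; chars vd.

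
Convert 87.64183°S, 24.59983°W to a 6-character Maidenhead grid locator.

HA72qi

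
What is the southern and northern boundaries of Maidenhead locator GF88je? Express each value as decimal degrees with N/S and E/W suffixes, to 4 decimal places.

31.8333° S, 31.7917° S

Field G=6, F=5: +6·20° lon, +5·10° lat → SW at lon -60°, lat -40°.
Square 8, 8: +8·2° lon, +8·1° lat → SW at lon -44°, lat -32°.
Subsquare j=9, e=4: +9·0.0833333° lon, +4·0.0416667° lat → SW at lon -43.25°, lat -31.8333°.
Cell spans 0.0833333° lon × 0.0416667° lat.
south 31.8333° S, north 31.7917° S.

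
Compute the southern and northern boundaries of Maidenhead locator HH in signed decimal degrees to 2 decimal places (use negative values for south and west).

-20.00, -10.00

Field H=7, H=7: +7·20° lon, +7·10° lat → SW at lon -40°, lat -20°.
Cell spans 20° lon × 10° lat.
south -20.00, north -10.00.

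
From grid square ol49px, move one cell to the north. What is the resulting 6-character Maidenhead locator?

OM40pa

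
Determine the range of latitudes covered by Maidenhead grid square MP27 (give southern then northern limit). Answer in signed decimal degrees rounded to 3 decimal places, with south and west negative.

67.000, 68.000

Field M=12, P=15: +12·20° lon, +15·10° lat → SW at lon 60°, lat 60°.
Square 2, 7: +2·2° lon, +7·1° lat → SW at lon 64°, lat 67°.
Cell spans 2° lon × 1° lat.
south 67.000, north 68.000.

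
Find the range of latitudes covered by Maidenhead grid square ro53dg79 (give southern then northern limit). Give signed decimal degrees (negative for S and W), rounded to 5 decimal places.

53.28750, 53.29167

Field R=17, O=14: +17·20° lon, +14·10° lat → SW at lon 160°, lat 50°.
Square 5, 3: +5·2° lon, +3·1° lat → SW at lon 170°, lat 53°.
Subsquare d=3, g=6: +3·0.0833333° lon, +6·0.0416667° lat → SW at lon 170.25°, lat 53.25°.
Extended square 7, 9: +7·0.00833333° lon, +9·0.00416667° lat → SW at lon 170.308°, lat 53.2875°.
Cell spans 0.00833333° lon × 0.00416667° lat.
south 53.28750, north 53.29167.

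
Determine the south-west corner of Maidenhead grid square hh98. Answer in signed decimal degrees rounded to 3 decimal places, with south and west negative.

Field H=7, H=7: +7·20° lon, +7·10° lat → SW at lon -40°, lat -20°.
Square 9, 8: +9·2° lon, +8·1° lat → SW at lon -22°, lat -12°.
latitude -12.000, longitude -22.000.

-12.000, -22.000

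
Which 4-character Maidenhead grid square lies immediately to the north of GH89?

GI80

Latitude square 9; +1 → 10, wraps to 0, carry into field.
Latitude field H = 7; +1 → 8 = I.
The longitude characters are unchanged.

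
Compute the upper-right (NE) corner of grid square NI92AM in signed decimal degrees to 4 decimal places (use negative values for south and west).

-7.4583, 98.0833

Field N=13, I=8: +13·20° lon, +8·10° lat → SW at lon 80°, lat -10°.
Square 9, 2: +9·2° lon, +2·1° lat → SW at lon 98°, lat -8°.
Subsquare a=0, m=12: +0·0.0833333° lon, +12·0.0416667° lat → SW at lon 98°, lat -7.5°.
Cell spans 0.0833333° lon × 0.0416667° lat. NE corner is SW corner plus one full cell.
latitude -7.4583, longitude 98.0833.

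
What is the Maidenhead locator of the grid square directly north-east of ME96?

NE07

Longitude square 9; +1 → 10, wraps to 0, carry into field.
Longitude field M = 12; +1 → 13 = N.
Latitude square 6; +1 → 7.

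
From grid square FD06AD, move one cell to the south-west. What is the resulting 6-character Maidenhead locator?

ED96xc

Longitude subsquare a = 0; −1 → -1, wraps to 23 = x, carry into square.
Longitude square 0; −1 → -1, wraps to 9, carry into field.
Longitude field F = 5; −1 → 4 = E.
Latitude subsquare d = 3; −1 → 2 = c.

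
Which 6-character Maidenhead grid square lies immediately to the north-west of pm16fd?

PM16ee

Longitude subsquare f = 5; −1 → 4 = e.
Latitude subsquare d = 3; +1 → 4 = e.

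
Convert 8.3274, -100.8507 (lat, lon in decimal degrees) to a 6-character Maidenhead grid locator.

Shift to the Maidenhead origin (180°W, 90°S): lon 79.1493, lat 98.3274.
Field: 79.1493/20 → 3 → D, 98.3274/10 → 9 → J; chars DJ.
Square: 19.1493/2 → 9, 8.3274/1 → 8; chars 98.
Subsquare: 1.1493/0.0833333 → 13 → n, 0.3274/0.0416667 → 7 → h; chars nh.

DJ98nh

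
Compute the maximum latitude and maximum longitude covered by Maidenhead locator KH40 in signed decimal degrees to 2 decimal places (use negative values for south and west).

-19.00, 30.00

Field K=10, H=7: +10·20° lon, +7·10° lat → SW at lon 20°, lat -20°.
Square 4, 0: +4·2° lon, +0·1° lat → SW at lon 28°, lat -20°.
Cell spans 2° lon × 1° lat. NE corner is SW corner plus one full cell.
latitude -19.00, longitude 30.00.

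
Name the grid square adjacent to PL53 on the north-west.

PL44

Longitude square 5; −1 → 4.
Latitude square 3; +1 → 4.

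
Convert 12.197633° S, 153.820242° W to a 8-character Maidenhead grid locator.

BH37ct12

Offset from 180°W / 90°S: lon 26.17976°, lat 77.80237°.
Field: lon ⌊26.17976/20⌋ = 1 → B; lat ⌊77.80237/10⌋ = 7 → H.
Square: lon ⌊6.17976/2⌋ = 3; lat ⌊7.80237/1⌋ = 7.
Subsquare: lon ⌊0.17976/0.0833333⌋ = 2 → c; lat ⌊0.80237/0.0416667⌋ = 19 → t.
Extended square: lon ⌊0.01309/0.00833333⌋ = 1; lat ⌊0.01070/0.00416667⌋ = 2.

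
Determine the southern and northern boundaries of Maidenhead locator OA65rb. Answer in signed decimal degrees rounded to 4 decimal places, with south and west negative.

-84.9583, -84.9167

Field O=14, A=0: +14·20° lon, +0·10° lat → SW at lon 100°, lat -90°.
Square 6, 5: +6·2° lon, +5·1° lat → SW at lon 112°, lat -85°.
Subsquare r=17, b=1: +17·0.0833333° lon, +1·0.0416667° lat → SW at lon 113.417°, lat -84.9583°.
Cell spans 0.0833333° lon × 0.0416667° lat.
south -84.9583, north -84.9167.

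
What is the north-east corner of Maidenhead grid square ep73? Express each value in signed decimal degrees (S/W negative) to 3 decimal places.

Field E=4, P=15: +4·20° lon, +15·10° lat → SW at lon -100°, lat 60°.
Square 7, 3: +7·2° lon, +3·1° lat → SW at lon -86°, lat 63°.
Cell spans 2° lon × 1° lat. NE corner is SW corner plus one full cell.
latitude 64.000, longitude -84.000.

64.000, -84.000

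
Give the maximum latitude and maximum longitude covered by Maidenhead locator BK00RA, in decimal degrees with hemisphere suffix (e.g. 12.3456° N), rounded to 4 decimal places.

Field B=1, K=10: +1·20° lon, +10·10° lat → SW at lon -160°, lat 10°.
Square 0, 0: +0·2° lon, +0·1° lat → SW at lon -160°, lat 10°.
Subsquare r=17, a=0: +17·0.0833333° lon, +0·0.0416667° lat → SW at lon -158.583°, lat 10°.
Cell spans 0.0833333° lon × 0.0416667° lat. NE corner is SW corner plus one full cell.
latitude 10.0417° N, longitude 158.5000° W.

10.0417° N, 158.5000° W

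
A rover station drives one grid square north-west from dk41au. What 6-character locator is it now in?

DK31xv

Longitude subsquare a = 0; −1 → -1, wraps to 23 = x, carry into square.
Longitude square 4; −1 → 3.
Latitude subsquare u = 20; +1 → 21 = v.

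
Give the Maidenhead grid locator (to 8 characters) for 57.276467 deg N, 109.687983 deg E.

OO47ug26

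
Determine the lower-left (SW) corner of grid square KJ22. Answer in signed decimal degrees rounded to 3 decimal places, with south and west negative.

Field K=10, J=9: +10·20° lon, +9·10° lat → SW at lon 20°, lat 0°.
Square 2, 2: +2·2° lon, +2·1° lat → SW at lon 24°, lat 2°.
latitude 2.000, longitude 24.000.

2.000, 24.000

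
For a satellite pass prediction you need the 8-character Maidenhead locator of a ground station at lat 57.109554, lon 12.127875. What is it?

JO67bc56

Add 180° to longitude and 90° to latitude: 192.12787, 147.10955.
Field: lon ⌊192.12787/20⌋ = 9 → J; lat ⌊147.10955/10⌋ = 14 → O.
Square: lon ⌊12.12787/2⌋ = 6; lat ⌊7.10955/1⌋ = 7.
Subsquare: lon ⌊0.12787/0.0833333⌋ = 1 → b; lat ⌊0.10955/0.0416667⌋ = 2 → c.
Extended square: lon ⌊0.04454/0.00833333⌋ = 5; lat ⌊0.02622/0.00416667⌋ = 6.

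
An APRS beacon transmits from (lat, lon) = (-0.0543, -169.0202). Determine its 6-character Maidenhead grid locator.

AI59lw

Offset from 180°W / 90°S: lon 10.9798°, lat 89.9457°.
Field: lon ⌊10.9798/20⌋ = 0 → A; lat ⌊89.9457/10⌋ = 8 → I.
Square: lon ⌊10.9798/2⌋ = 5; lat ⌊9.9457/1⌋ = 9.
Subsquare: lon ⌊0.9798/0.0833333⌋ = 11 → l; lat ⌊0.9457/0.0416667⌋ = 22 → w.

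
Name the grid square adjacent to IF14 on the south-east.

Longitude square 1; +1 → 2.
Latitude square 4; −1 → 3.

IF23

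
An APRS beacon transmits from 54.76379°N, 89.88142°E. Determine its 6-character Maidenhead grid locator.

Shift to the Maidenhead origin (180°W, 90°S): lon 269.8814, lat 144.7638.
Field: 269.8814/20 → 13 → N, 144.7638/10 → 14 → O; chars NO.
Square: 9.8814/2 → 4, 4.7638/1 → 4; chars 44.
Subsquare: 1.8814/0.0833333 → 22 → w, 0.7638/0.0416667 → 18 → s; chars ws.

NO44ws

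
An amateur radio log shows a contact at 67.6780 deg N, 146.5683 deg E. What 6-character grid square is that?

Add 180° to longitude and 90° to latitude: 326.5683, 157.6780.
Field: 326.5683/20 → 16 → Q, 157.6780/10 → 15 → P; chars QP.
Square: 6.5683/2 → 3, 7.6780/1 → 7; chars 37.
Subsquare: 0.5683/0.0833333 → 6 → g, 0.6780/0.0416667 → 16 → q; chars gq.

QP37gq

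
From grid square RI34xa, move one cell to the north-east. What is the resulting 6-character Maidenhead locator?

RI44ab

Longitude subsquare x = 23; +1 → 24, wraps to 0 = a, carry into square.
Longitude square 3; +1 → 4.
Latitude subsquare a = 0; +1 → 1 = b.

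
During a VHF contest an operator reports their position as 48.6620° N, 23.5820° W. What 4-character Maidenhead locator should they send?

Offset from 180°W / 90°S: lon 156.42°, lat 138.66°.
Field (20°×10°, letters A–R): 156.42/20 → 7 → H, 138.66/10 → 13 → N; chars HN.
Square (2°×1°, digits 0–9): 16.42/2 → 8, 8.66/1 → 8; chars 88.

HN88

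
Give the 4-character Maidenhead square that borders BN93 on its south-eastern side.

CN02

Longitude square 9; +1 → 10, wraps to 0, carry into field.
Longitude field B = 1; +1 → 2 = C.
Latitude square 3; −1 → 2.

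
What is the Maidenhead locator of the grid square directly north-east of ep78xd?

Longitude subsquare x = 23; +1 → 24, wraps to 0 = a, carry into square.
Longitude square 7; +1 → 8.
Latitude subsquare d = 3; +1 → 4 = e.

EP88ae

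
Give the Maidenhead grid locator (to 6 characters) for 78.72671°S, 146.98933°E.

QB31lg

Offset from 180°W / 90°S: lon 326.9893°, lat 11.2733°.
Field: lon ⌊326.9893/20⌋ = 16 → Q; lat ⌊11.2733/10⌋ = 1 → B.
Square: lon ⌊6.9893/2⌋ = 3; lat ⌊1.2733/1⌋ = 1.
Subsquare: lon ⌊0.9893/0.0833333⌋ = 11 → l; lat ⌊0.2733/0.0416667⌋ = 6 → g.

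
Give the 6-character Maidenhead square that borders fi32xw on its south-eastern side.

FI42av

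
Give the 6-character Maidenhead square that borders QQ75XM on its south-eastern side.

QQ85al

Longitude subsquare x = 23; +1 → 24, wraps to 0 = a, carry into square.
Longitude square 7; +1 → 8.
Latitude subsquare m = 12; −1 → 11 = l.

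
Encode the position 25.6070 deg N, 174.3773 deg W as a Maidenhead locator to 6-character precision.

Offset from 180°W / 90°S: lon 5.6227°, lat 115.6070°.
Field: 5.6227/20 → 0 → A, 115.6070/10 → 11 → L; chars AL.
Square: 5.6227/2 → 2, 5.6070/1 → 5; chars 25.
Subsquare: 1.6227/0.0833333 → 19 → t, 0.6070/0.0416667 → 14 → o; chars to.

AL25to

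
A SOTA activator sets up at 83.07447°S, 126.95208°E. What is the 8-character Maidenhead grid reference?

PA36lw42

Shift to the Maidenhead origin (180°W, 90°S): lon 306.95208, lat 6.92553.
Field (20°×10°, letters A–R): 306.95208/20 → 15 → P, 6.92553/10 → 0 → A; chars PA.
Square (2°×1°, digits 0–9): 6.95208/2 → 3, 6.92553/1 → 6; chars 36.
Subsquare (5′×2.5′, letters a–x): 0.95208/0.0833333 → 11 → l, 0.92553/0.0416667 → 22 → w; chars lw.
Extended square (30″×15″, digits 0–9): 0.03541/0.00833333 → 4, 0.00886/0.00416667 → 2; chars 42.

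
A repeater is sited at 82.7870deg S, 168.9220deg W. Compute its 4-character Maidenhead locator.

AA57

Add 180° to longitude and 90° to latitude: 11.08, 7.21.
Field: 11.08/20 → 0 → A, 7.21/10 → 0 → A; chars AA.
Square: 11.08/2 → 5, 7.21/1 → 7; chars 57.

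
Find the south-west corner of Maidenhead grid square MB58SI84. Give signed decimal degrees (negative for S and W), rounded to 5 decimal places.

-71.65000, 71.56667

Field M=12, B=1: +12·20° lon, +1·10° lat → SW at lon 60°, lat -80°.
Square 5, 8: +5·2° lon, +8·1° lat → SW at lon 70°, lat -72°.
Subsquare s=18, i=8: +18·0.0833333° lon, +8·0.0416667° lat → SW at lon 71.5°, lat -71.6667°.
Extended square 8, 4: +8·0.00833333° lon, +4·0.00416667° lat → SW at lon 71.5667°, lat -71.65°.
latitude -71.65000, longitude 71.56667.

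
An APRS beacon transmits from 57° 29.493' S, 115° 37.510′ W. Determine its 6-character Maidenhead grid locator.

Add 180° to longitude and 90° to latitude: 64.3748, 32.5085.
Field (20°×10°, letters A–R): 64.3748/20 → 3 → D, 32.5085/10 → 3 → D; chars DD.
Square (2°×1°, digits 0–9): 4.3748/2 → 2, 2.5085/1 → 2; chars 22.
Subsquare (5′×2.5′, letters a–x): 0.3748/0.0833333 → 4 → e, 0.5085/0.0416667 → 12 → m; chars em.

DD22em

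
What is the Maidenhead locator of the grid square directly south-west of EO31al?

EO21xk

Longitude subsquare a = 0; −1 → -1, wraps to 23 = x, carry into square.
Longitude square 3; −1 → 2.
Latitude subsquare l = 11; −1 → 10 = k.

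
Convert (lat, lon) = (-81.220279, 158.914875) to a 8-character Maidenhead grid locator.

Shift to the Maidenhead origin (180°W, 90°S): lon 338.91487, lat 8.77972.
Field (20°×10°, letters A–R): 338.91487/20 → 16 → Q, 8.77972/10 → 0 → A; chars QA.
Square (2°×1°, digits 0–9): 18.91487/2 → 9, 8.77972/1 → 8; chars 98.
Subsquare (5′×2.5′, letters a–x): 0.91487/0.0833333 → 10 → k, 0.77972/0.0416667 → 18 → s; chars ks.
Extended square (30″×15″, digits 0–9): 0.08154/0.00833333 → 9, 0.02972/0.00416667 → 7; chars 97.

QA98ks97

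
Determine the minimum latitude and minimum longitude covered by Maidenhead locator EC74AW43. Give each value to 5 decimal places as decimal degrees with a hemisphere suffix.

65.07083° S, 85.96667° W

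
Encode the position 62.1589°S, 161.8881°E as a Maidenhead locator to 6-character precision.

RC07wu

Offset from 180°W / 90°S: lon 341.8881°, lat 27.8411°.
Field (20°×10°, letters A–R): 341.8881/20 → 17 → R, 27.8411/10 → 2 → C; chars RC.
Square (2°×1°, digits 0–9): 1.8881/2 → 0, 7.8411/1 → 7; chars 07.
Subsquare (5′×2.5′, letters a–x): 1.8881/0.0833333 → 22 → w, 0.8411/0.0416667 → 20 → u; chars wu.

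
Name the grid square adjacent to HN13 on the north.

Latitude square 3; +1 → 4.
The longitude characters are unchanged.

HN14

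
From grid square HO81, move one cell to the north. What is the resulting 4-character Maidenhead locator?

Latitude square 1; +1 → 2.
The longitude characters are unchanged.

HO82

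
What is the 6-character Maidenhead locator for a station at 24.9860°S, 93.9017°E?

Offset from 180°W / 90°S: lon 273.9017°, lat 65.0140°.
Field: 273.9017/20 → 13 → N, 65.0140/10 → 6 → G; chars NG.
Square: 13.9017/2 → 6, 5.0140/1 → 5; chars 65.
Subsquare: 1.9017/0.0833333 → 22 → w, 0.0140/0.0416667 → 0 → a; chars wa.

NG65wa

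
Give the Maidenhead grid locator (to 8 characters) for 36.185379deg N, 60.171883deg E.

Shift to the Maidenhead origin (180°W, 90°S): lon 240.17188, lat 126.18538.
Field: lon ⌊240.17188/20⌋ = 12 → M; lat ⌊126.18538/10⌋ = 12 → M.
Square: lon ⌊0.17188/2⌋ = 0; lat ⌊6.18538/1⌋ = 6.
Subsquare: lon ⌊0.17188/0.0833333⌋ = 2 → c; lat ⌊0.18538/0.0416667⌋ = 4 → e.
Extended square: lon ⌊0.00522/0.00833333⌋ = 0; lat ⌊0.01871/0.00416667⌋ = 4.

MM06ce04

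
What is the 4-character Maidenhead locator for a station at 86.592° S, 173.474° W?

Add 180° to longitude and 90° to latitude: 6.53, 3.41.
Field: 6.53/20 → 0 → A, 3.41/10 → 0 → A; chars AA.
Square: 6.53/2 → 3, 3.41/1 → 3; chars 33.

AA33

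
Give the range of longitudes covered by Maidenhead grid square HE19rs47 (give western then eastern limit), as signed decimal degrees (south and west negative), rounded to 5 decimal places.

-36.55000, -36.54167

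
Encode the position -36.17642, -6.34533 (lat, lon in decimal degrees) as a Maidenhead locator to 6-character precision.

IF63tt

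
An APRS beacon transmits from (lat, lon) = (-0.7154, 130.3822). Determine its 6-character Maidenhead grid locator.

PI59eg

Offset from 180°W / 90°S: lon 310.3822°, lat 89.2846°.
Field: 310.3822/20 → 15 → P, 89.2846/10 → 8 → I; chars PI.
Square: 10.3822/2 → 5, 9.2846/1 → 9; chars 59.
Subsquare: 0.3822/0.0833333 → 4 → e, 0.2846/0.0416667 → 6 → g; chars eg.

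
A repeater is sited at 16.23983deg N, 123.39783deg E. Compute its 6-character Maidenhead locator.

Add 180° to longitude and 90° to latitude: 303.3978, 106.2398.
Field (20°×10°, letters A–R): 303.3978/20 → 15 → P, 106.2398/10 → 10 → K; chars PK.
Square (2°×1°, digits 0–9): 3.3978/2 → 1, 6.2398/1 → 6; chars 16.
Subsquare (5′×2.5′, letters a–x): 1.3978/0.0833333 → 16 → q, 0.2398/0.0416667 → 5 → f; chars qf.

PK16qf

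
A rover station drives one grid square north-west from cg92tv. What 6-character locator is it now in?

CG92sw

Longitude subsquare t = 19; −1 → 18 = s.
Latitude subsquare v = 21; +1 → 22 = w.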